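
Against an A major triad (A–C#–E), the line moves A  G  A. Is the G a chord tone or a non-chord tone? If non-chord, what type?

The harmony at that moment is A major triad (A, C#, E); G is not a chord tone.
It is approached by step down from A and left by step up to A.
Step away and step back to the same note — a neighbor tone (lower neighbor).

Non-chord tone — a neighbor tone.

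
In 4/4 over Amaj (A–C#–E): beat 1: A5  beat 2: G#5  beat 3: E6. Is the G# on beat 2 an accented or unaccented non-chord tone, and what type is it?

The harmony at that moment is A major triad (A, C#, E); G#5 is not a chord tone.
It is approached by step down from A5 and left by leap up to E6.
Step in, leap out — an escape tone.
It falls on a weak beat, so it is unaccented.

Unaccented escape tone.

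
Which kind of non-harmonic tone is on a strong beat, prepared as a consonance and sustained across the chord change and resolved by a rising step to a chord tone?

Retardation.

Approach: by preparation — the pitch is first a chord tone, then held (tied or repeated) while the harmony changes under it. Departure: up by step. Metric position: strong.
A prepared dissonance that resolves upward by step — a retardation. (The same figure resolving downward would be a suspension.)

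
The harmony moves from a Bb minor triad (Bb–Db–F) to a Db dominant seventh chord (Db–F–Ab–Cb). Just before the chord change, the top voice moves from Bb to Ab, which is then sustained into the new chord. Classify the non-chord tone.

The harmony at that moment is Bb minor triad (Bb, Db, F); Ab is not a chord tone.
It is approached by step down from Bb and then sustained as the same pitch into the next harmony.
Arriving early and becoming a chord tone when the harmony changes — an anticipation.

Ab is an anticipation.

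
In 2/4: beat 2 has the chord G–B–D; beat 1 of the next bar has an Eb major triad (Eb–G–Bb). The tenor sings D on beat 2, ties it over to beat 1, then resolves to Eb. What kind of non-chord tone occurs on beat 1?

Retardation.

The harmony at that moment is Eb major triad (Eb, G, Bb); D is not a chord tone.
It is held over (the same pitch as the preceding D) and left by step up to Eb.
Held over from the previous chord and resolving up by step — a retardation.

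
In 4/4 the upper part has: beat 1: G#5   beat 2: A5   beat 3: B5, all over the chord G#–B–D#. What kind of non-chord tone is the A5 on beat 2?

Passing tone.

The harmony at that moment is G# minor triad (G#, B, D#); A5 is not a chord tone.
It is approached by step up from G#5 and left by step up to B5.
Step in, step out in the same direction — a passing tone.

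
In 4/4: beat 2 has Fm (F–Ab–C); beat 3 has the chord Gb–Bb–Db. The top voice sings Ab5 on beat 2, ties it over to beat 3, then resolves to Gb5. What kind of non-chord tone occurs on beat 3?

The harmony at that moment is Gb major triad (Gb, Bb, Db); Ab5 is not a chord tone.
It is held over (the same pitch as the preceding Ab5) and left by step down to Gb5.
Held over from the previous chord and resolving down by step — a suspension.

Suspension.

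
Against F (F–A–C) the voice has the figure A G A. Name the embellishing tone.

G is a neighbor tone.

The harmony at that moment is F major triad (F, A, C); G is not a chord tone.
It is approached by step down from A and left by step up to A.
Step away and step back to the same note — a neighbor tone (lower neighbor).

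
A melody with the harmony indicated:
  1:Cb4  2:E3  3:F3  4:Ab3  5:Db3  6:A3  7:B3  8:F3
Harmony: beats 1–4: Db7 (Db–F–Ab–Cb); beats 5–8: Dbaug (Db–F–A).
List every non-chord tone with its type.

The harmony at that moment is Db dominant seventh chord (Db, F, Ab, Cb); E3 is not a chord tone.
It is approached by leap down from Cb4 and left by step up to F3.
Leap in, step out — an appoggiatura.
The harmony at that moment is Db augmented triad (Db, F, A); B3 is not a chord tone.
It is approached by step up from A3 and left by leap down to F3.
Step in, leap out — an escape tone.

E3 (beat 2) — appoggiatura; B3 (beat 7) — escape tone.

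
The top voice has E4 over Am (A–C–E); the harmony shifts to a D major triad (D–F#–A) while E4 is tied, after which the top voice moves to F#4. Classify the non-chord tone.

The harmony at that moment is D major triad (D, F#, A); E4 is not a chord tone.
It is held over (the same pitch as the preceding E4) and left by step up to F#4.
Held over from the previous chord and resolving up by step — a retardation.

E4 is a retardation.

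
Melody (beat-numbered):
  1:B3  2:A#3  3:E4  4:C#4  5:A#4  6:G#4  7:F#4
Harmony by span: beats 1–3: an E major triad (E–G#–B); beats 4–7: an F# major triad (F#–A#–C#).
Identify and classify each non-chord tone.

The harmony at that moment is E major triad (E, G#, B); A#3 is not a chord tone.
It is approached by step down from B3 and left by leap up to E4.
Step in, leap out — an escape tone.
The harmony at that moment is F# major triad (F#, A#, C#); G#4 is not a chord tone.
It is approached by step down from A#4 and left by step down to F#4.
Step in, step out in the same direction — a passing tone.

A#3 (beat 2) — escape tone; G#4 (beat 6) — passing tone.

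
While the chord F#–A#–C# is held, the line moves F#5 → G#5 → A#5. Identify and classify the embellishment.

The harmony at that moment is F# major triad (F#, A#, C#); G#5 is not a chord tone.
It is approached by step up from F#5 and left by step up to A#5.
Step in, step out in the same direction — a passing tone.

G#5 is a passing tone.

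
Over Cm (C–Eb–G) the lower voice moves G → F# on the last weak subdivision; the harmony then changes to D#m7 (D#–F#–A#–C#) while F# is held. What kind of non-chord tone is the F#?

The harmony at that moment is C minor triad (C, Eb, G); F# is not a chord tone.
It is approached by step down from G and then sustained as the same pitch into the next harmony.
Arriving early and becoming a chord tone when the harmony changes — an anticipation.

F# is an anticipation.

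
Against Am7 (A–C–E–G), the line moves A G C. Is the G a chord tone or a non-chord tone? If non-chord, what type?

A minor seventh chord contains A, C, E, G; G is the seventh, so it is a chord tone.

Chord tone (the seventh of A minor seventh chord).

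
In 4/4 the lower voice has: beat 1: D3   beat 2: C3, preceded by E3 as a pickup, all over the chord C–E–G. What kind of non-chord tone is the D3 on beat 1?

The harmony at that moment is C major triad (C, E, G); D3 is not a chord tone.
It is approached by step down from E3 and left by step down to C3.
Step in, step out in the same direction — a passing tone.

Passing tone.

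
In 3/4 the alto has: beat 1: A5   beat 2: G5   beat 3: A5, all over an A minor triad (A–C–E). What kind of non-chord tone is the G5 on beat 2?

Lower neighbor tone.

The harmony at that moment is A minor triad (A, C, E); G5 is not a chord tone.
It is approached by step down from A5 and left by step up to A5.
Step away and step back to the same note — a neighbor tone (lower neighbor).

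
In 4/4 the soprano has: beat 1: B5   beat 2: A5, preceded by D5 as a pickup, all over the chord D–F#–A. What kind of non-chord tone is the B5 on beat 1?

The harmony at that moment is D major triad (D, F#, A); B5 is not a chord tone.
It is approached by leap up from D5 and left by step down to A5.
Leap in, step out, metrically accented — an appoggiatura.

Appoggiatura.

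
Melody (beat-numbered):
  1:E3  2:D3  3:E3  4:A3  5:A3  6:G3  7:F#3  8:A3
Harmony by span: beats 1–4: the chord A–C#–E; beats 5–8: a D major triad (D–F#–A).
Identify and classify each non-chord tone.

D3 (beat 2) — neighbor tone; G3 (beat 6) — passing tone.

The harmony at that moment is A major triad (A, C#, E); D3 is not a chord tone.
It is approached by step down from E3 and left by step up to E3.
Step away and step back to the same note — a neighbor tone (lower neighbor).
The harmony at that moment is D major triad (D, F#, A); G3 is not a chord tone.
It is approached by step down from A3 and left by step down to F#3.
Step in, step out in the same direction — a passing tone.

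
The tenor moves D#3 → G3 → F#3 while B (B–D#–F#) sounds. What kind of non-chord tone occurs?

G3 is an appoggiatura.

The harmony at that moment is B major triad (B, D#, F#); G3 is not a chord tone.
It is approached by leap up from D#3 and left by step down to F#3.
Leap in, step out — an appoggiatura.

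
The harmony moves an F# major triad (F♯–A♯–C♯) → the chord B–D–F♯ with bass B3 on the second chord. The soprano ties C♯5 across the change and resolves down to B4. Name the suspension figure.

9–8 suspension.

At the second chord the bass is B3. The suspended C♯5 lies a ninth above the bass; after resolving down by step to B4, the interval above the bass becomes an octave.
Suspension figures are named by those two intervals: 9–8.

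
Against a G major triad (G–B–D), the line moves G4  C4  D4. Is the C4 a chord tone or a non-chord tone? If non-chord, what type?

The harmony at that moment is G major triad (G, B, D); C4 is not a chord tone.
It is approached by leap down from G4 and left by step up to D4.
Leap in, step out — an appoggiatura.

Non-chord tone — an appoggiatura.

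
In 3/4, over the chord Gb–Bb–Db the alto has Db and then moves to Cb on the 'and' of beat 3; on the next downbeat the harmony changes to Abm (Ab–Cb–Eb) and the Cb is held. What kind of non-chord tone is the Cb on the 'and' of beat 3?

Anticipation.

The harmony at that moment is Gb major triad (Gb, Bb, Db); Cb is not a chord tone.
It is approached by step down from Db and then sustained as the same pitch into the next harmony.
Arriving early and becoming a chord tone when the harmony changes — an anticipation.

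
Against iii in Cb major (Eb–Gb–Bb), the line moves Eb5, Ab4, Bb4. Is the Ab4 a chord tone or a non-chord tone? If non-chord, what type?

The harmony at that moment is Eb minor triad (Eb, Gb, Bb); Ab4 is not a chord tone.
It is approached by leap down from Eb5 and left by step up to Bb4.
Leap in, step out — an appoggiatura.

Non-chord tone — an appoggiatura.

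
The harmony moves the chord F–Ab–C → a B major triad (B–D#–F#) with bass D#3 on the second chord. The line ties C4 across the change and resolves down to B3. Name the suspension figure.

7–6 suspension.

At the second chord the bass is D#3. The suspended C4 lies a seventh above the bass; after resolving down by step to B3, the interval above the bass becomes a sixth.
Suspension figures are named by those two intervals: 7–6.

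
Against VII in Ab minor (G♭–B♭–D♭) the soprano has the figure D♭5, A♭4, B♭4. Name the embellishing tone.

A♭4 is an appoggiatura.

The harmony at that moment is G♭ major triad (G♭, B♭, D♭); A♭4 is not a chord tone.
It is approached by leap down from D♭5 and left by step up to B♭4.
Leap in, step out — an appoggiatura.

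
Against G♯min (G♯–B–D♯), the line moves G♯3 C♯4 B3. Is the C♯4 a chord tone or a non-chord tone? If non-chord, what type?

The harmony at that moment is G♯ minor triad (G♯, B, D♯); C♯4 is not a chord tone.
It is approached by leap up from G♯3 and left by step down to B3.
Leap in, step out — an appoggiatura.

Non-chord tone — an appoggiatura.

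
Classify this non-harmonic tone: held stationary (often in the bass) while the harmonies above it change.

Pedal tone.

Approach: none. Departure: none — a single pitch is sustained while the chords change around it, passing through harmonies that do not contain it.
No melodic motion at all; the dissonance is created entirely by the moving harmonies against the stationary note — a pedal tone (pedal point).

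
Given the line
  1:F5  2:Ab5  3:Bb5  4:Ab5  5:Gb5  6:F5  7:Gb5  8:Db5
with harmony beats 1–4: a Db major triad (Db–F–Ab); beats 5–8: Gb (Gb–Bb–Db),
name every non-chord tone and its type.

Bb5 (beat 3) — neighbor tone; F5 (beat 6) — neighbor tone.

The harmony at that moment is Db major triad (Db, F, Ab); Bb5 is not a chord tone.
It is approached by step up from Ab5 and left by step down to Ab5.
Step away and step back to the same note — a neighbor tone (upper neighbor).
The harmony at that moment is Gb major triad (Gb, Bb, Db); F5 is not a chord tone.
It is approached by step down from Gb5 and left by step up to Gb5.
Step away and step back to the same note — a neighbor tone (lower neighbor).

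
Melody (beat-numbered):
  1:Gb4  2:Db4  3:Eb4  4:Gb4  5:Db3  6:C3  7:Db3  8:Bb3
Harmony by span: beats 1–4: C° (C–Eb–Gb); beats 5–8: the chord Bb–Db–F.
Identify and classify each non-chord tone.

Db4 (beat 2) — appoggiatura; C3 (beat 6) — neighbor tone.

The harmony at that moment is C diminished triad (C, Eb, Gb); Db4 is not a chord tone.
It is approached by leap down from Gb4 and left by step up to Eb4.
Leap in, step out — an appoggiatura.
The harmony at that moment is Bb minor triad (Bb, Db, F); C3 is not a chord tone.
It is approached by step down from Db3 and left by step up to Db3.
Step away and step back to the same note — a neighbor tone (lower neighbor).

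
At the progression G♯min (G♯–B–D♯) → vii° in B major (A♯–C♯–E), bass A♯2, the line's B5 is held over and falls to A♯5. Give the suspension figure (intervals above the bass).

At the second chord the bass is A♯2. The suspended B5 lies a ninth above the bass; after resolving down by step to A♯5, the interval above the bass becomes an octave.
Suspension figures are named by those two intervals: 9–8.

9–8 suspension.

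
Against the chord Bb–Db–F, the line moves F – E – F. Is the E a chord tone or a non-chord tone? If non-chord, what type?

The harmony at that moment is Bb minor triad (Bb, Db, F); E is not a chord tone.
It is approached by step down from F and left by step up to F.
Step away and step back to the same note — a neighbor tone (lower neighbor).

Non-chord tone — a neighbor tone.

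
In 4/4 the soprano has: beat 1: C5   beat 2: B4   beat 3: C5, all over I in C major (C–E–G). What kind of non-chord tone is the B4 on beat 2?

Lower neighbor tone.

The harmony at that moment is C major triad (C, E, G); B4 is not a chord tone.
It is approached by step down from C5 and left by step up to C5.
Step away and step back to the same note — a neighbor tone (lower neighbor).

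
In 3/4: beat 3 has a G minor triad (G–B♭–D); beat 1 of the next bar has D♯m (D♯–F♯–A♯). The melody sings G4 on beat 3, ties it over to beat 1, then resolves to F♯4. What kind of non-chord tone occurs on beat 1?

The harmony at that moment is D♯ minor triad (D♯, F♯, A♯); G4 is not a chord tone.
It is held over (the same pitch as the preceding G4) and left by step down to F♯4.
Held over from the previous chord and resolving down by step — a suspension.

Suspension.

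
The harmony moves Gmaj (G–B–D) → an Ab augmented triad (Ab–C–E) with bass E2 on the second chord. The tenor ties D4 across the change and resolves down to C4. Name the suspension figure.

At the second chord the bass is E2. The suspended D4 lies a seventh above the bass; after resolving down by step to C4, the interval above the bass becomes a sixth.
Suspension figures are named by those two intervals: 7–6.

7–6 suspension.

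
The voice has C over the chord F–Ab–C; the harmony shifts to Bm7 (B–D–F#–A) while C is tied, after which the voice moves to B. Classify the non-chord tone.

C is a suspension.

The harmony at that moment is B minor seventh chord (B, D, F#, A); C is not a chord tone.
It is held over (the same pitch as the preceding C) and left by step down to B.
Held over from the previous chord and resolving down by step — a suspension.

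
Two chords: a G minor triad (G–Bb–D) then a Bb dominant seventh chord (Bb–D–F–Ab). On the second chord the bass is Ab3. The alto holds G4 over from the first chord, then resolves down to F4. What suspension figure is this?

At the second chord the bass is Ab3. The suspended G4 lies a seventh above the bass; after resolving down by step to F4, the interval above the bass becomes a sixth.
Suspension figures are named by those two intervals: 7–6.

7–6 suspension.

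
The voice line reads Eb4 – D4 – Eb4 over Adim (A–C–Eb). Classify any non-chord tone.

The harmony at that moment is A diminished triad (A, C, Eb); D4 is not a chord tone.
It is approached by step down from Eb4 and left by step up to Eb4.
Step away and step back to the same note — a neighbor tone (lower neighbor).

D4 is a neighbor tone.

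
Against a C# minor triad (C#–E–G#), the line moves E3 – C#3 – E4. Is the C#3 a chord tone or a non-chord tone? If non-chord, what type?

Chord tone (the root of C# minor triad).

C# minor triad contains C#, E, G#; C# is the root, so it is a chord tone.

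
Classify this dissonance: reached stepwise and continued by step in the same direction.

Passing tone.

Approach: by step. Departure: by step, continuing in the same direction.
Stepwise on both sides with no change of direction means the note fills in the space between two different chord tones — a passing tone. (Had it turned back to its starting note it would be a neighbor tone instead.)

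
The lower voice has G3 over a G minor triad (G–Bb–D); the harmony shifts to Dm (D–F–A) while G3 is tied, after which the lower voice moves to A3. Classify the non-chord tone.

The harmony at that moment is D minor triad (D, F, A); G3 is not a chord tone.
It is held over (the same pitch as the preceding G3) and left by step up to A3.
Held over from the previous chord and resolving up by step — a retardation.

G3 is a retardation.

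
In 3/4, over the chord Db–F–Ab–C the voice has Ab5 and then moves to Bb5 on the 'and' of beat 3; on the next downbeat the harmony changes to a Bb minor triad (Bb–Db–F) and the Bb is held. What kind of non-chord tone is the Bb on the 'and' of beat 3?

Anticipation.

The harmony at that moment is Db major seventh chord (Db, F, Ab, C); Bb5 is not a chord tone.
It is approached by step up from Ab5 and then sustained as the same pitch into the next harmony.
Arriving early and becoming a chord tone when the harmony changes — an anticipation.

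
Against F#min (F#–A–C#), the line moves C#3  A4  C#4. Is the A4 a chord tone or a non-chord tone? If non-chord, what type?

F# minor triad contains F#, A, C#; A is the third, so it is a chord tone.

Chord tone (the third of F# minor triad).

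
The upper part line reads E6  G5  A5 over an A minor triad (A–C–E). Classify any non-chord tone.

The harmony at that moment is A minor triad (A, C, E); G5 is not a chord tone.
It is approached by leap down from E6 and left by step up to A5.
Leap in, step out — an appoggiatura.

G5 is an appoggiatura.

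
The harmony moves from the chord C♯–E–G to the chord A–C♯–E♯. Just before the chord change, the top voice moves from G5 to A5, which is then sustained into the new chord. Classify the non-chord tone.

The harmony at that moment is C♯ diminished triad (C♯, E, G); A5 is not a chord tone.
It is approached by step up from G5 and then sustained as the same pitch into the next harmony.
Arriving early and becoming a chord tone when the harmony changes — an anticipation.

A5 is an anticipation.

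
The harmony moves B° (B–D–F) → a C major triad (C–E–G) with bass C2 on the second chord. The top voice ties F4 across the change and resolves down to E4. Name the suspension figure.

4–3 suspension.

At the second chord the bass is C2. The suspended F4 lies a fourth above the bass; after resolving down by step to E4, the interval above the bass becomes a third.
Suspension figures are named by those two intervals: 4–3.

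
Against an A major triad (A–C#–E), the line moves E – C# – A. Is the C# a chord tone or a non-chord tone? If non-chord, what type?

Chord tone (the third of A major triad).

A major triad contains A, C#, E; C# is the third, so it is a chord tone.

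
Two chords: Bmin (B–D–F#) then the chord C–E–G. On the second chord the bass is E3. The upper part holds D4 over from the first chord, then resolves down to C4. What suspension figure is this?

7–6 suspension.

At the second chord the bass is E3. The suspended D4 lies a seventh above the bass; after resolving down by step to C4, the interval above the bass becomes a sixth.
Suspension figures are named by those two intervals: 7–6.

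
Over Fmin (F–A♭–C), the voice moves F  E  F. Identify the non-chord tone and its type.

E is a neighbor tone.

The harmony at that moment is F minor triad (F, A♭, C); E is not a chord tone.
It is approached by step down from F and left by step up to F.
Step away and step back to the same note — a neighbor tone (lower neighbor).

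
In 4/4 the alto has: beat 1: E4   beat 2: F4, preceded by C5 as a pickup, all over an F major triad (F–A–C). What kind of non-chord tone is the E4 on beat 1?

Appoggiatura.

The harmony at that moment is F major triad (F, A, C); E4 is not a chord tone.
It is approached by leap down from C5 and left by step up to F4.
Leap in, step out, metrically accented — an appoggiatura.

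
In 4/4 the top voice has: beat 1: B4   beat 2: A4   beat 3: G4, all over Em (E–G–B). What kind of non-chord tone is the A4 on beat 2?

The harmony at that moment is E minor triad (E, G, B); A4 is not a chord tone.
It is approached by step down from B4 and left by step down to G4.
Step in, step out in the same direction — a passing tone.

Passing tone.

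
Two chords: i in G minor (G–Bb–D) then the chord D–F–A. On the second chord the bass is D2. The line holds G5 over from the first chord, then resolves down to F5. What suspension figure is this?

At the second chord the bass is D2. The suspended G5 lies a fourth above the bass; after resolving down by step to F5, the interval above the bass becomes a third.
Suspension figures are named by those two intervals: 4–3.

4–3 suspension.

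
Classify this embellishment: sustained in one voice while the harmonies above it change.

Pedal tone.

Approach: none. Departure: none — a single pitch is sustained while the chords change around it, passing through harmonies that do not contain it.
No melodic motion at all; the dissonance is created entirely by the moving harmonies against the stationary note — a pedal tone (pedal point).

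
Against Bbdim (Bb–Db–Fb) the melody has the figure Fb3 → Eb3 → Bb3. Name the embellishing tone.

Eb3 is an escape tone.

The harmony at that moment is Bb diminished triad (Bb, Db, Fb); Eb3 is not a chord tone.
It is approached by step down from Fb3 and left by leap up to Bb3.
Step in, leap out — an escape tone.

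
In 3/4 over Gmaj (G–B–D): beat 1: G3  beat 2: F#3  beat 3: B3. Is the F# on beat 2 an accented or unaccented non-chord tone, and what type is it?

The harmony at that moment is G major triad (G, B, D); F#3 is not a chord tone.
It is approached by step down from G3 and left by leap up to B3.
Step in, leap out — an escape tone.
It falls on a weak beat, so it is unaccented.

Unaccented escape tone.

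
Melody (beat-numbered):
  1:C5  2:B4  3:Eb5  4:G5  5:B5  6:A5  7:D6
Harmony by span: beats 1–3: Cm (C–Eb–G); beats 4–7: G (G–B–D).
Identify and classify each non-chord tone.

B4 (beat 2) — escape tone; A5 (beat 6) — escape tone.

The harmony at that moment is C minor triad (C, Eb, G); B4 is not a chord tone.
It is approached by step down from C5 and left by leap up to Eb5.
Step in, leap out — an escape tone.
The harmony at that moment is G major triad (G, B, D); A5 is not a chord tone.
It is approached by step down from B5 and left by leap up to D6.
Step in, leap out — an escape tone.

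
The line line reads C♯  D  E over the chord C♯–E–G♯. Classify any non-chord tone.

D is a passing tone.

The harmony at that moment is C♯ minor triad (C♯, E, G♯); D is not a chord tone.
It is approached by step up from C♯ and left by step up to E.
Step in, step out in the same direction — a passing tone.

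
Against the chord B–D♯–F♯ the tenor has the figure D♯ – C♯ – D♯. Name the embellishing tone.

The harmony at that moment is B major triad (B, D♯, F♯); C♯ is not a chord tone.
It is approached by step down from D♯ and left by step up to D♯.
Step away and step back to the same note — a neighbor tone (lower neighbor).

C♯ is a neighbor tone.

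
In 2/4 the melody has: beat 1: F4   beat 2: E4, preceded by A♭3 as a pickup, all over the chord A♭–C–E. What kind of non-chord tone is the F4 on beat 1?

Appoggiatura.

The harmony at that moment is A♭ augmented triad (A♭, C, E); F4 is not a chord tone.
It is approached by leap up from A♭3 and left by step down to E4.
Leap in, step out, metrically accented — an appoggiatura.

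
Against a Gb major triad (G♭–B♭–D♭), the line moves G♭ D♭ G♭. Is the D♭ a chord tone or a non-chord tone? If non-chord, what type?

Chord tone (the fifth of Gb major triad).

Gb major triad contains G♭, B♭, D♭; D♭ is the fifth, so it is a chord tone.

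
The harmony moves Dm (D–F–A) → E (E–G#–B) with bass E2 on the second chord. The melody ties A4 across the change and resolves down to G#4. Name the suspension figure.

At the second chord the bass is E2. The suspended A4 lies a fourth above the bass; after resolving down by step to G#4, the interval above the bass becomes a third.
Suspension figures are named by those two intervals: 4–3.

4–3 suspension.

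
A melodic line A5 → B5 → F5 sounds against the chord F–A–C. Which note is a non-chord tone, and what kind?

B5 is an escape tone.

The harmony at that moment is F major triad (F, A, C); B5 is not a chord tone.
It is approached by step up from A5 and left by leap down to F5.
Step in, leap out — an escape tone.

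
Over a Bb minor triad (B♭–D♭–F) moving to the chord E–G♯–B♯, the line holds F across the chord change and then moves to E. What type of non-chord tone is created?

F is a suspension.

The harmony at that moment is E augmented triad (E, G♯, B♯); F is not a chord tone.
It is held over (the same pitch as the preceding F) and left by step down to E.
Held over from the previous chord and resolving down by step — a suspension.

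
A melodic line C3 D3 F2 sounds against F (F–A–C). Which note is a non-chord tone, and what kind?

The harmony at that moment is F major triad (F, A, C); D3 is not a chord tone.
It is approached by step up from C3 and left by leap down to F2.
Step in, leap out — an escape tone.

D3 is an escape tone.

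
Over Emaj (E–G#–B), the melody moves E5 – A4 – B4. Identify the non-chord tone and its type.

The harmony at that moment is E major triad (E, G#, B); A4 is not a chord tone.
It is approached by leap down from E5 and left by step up to B4.
Leap in, step out — an appoggiatura.

A4 is an appoggiatura.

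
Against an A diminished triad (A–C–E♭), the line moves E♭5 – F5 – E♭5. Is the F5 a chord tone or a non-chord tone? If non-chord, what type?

Non-chord tone — a neighbor tone.

The harmony at that moment is A diminished triad (A, C, E♭); F5 is not a chord tone.
It is approached by step up from E♭5 and left by step down to E♭5.
Step away and step back to the same note — a neighbor tone (upper neighbor).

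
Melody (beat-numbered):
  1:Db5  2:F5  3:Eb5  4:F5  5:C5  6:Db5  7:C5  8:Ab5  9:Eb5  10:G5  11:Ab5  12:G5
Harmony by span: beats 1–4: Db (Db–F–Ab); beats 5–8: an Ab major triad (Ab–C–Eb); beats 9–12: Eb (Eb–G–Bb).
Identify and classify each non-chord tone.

The harmony at that moment is Db major triad (Db, F, Ab); Eb5 is not a chord tone.
It is approached by step down from F5 and left by step up to F5.
Step away and step back to the same note — a neighbor tone (lower neighbor).
The harmony at that moment is Ab major triad (Ab, C, Eb); Db5 is not a chord tone.
It is approached by step up from C5 and left by step down to C5.
Step away and step back to the same note — a neighbor tone (upper neighbor).
The harmony at that moment is Eb major triad (Eb, G, Bb); Ab5 is not a chord tone.
It is approached by step up from G5 and left by step down to G5.
Step away and step back to the same note — a neighbor tone (upper neighbor).

Eb5 (beat 3) — neighbor tone; Db5 (beat 6) — neighbor tone; Ab5 (beat 11) — neighbor tone.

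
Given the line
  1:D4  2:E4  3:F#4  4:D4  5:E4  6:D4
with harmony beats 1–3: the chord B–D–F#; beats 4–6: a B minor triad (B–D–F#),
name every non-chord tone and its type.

The harmony at that moment is B minor triad (B, D, F#); E4 is not a chord tone.
It is approached by step up from D4 and left by step up to F#4.
Step in, step out in the same direction — a passing tone.
The harmony at that moment is B minor triad (B, D, F#); E4 is not a chord tone.
It is approached by step up from D4 and left by step down to D4.
Step away and step back to the same note — a neighbor tone (upper neighbor).

E4 (beat 2) — passing tone; E4 (beat 5) — neighbor tone.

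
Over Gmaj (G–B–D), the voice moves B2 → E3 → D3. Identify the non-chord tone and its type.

E3 is an appoggiatura.

The harmony at that moment is G major triad (G, B, D); E3 is not a chord tone.
It is approached by leap up from B2 and left by step down to D3.
Leap in, step out — an appoggiatura.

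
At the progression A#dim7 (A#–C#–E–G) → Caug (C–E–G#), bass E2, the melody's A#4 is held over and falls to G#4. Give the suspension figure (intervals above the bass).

At the second chord the bass is E2. The suspended A#4 lies a fourth above the bass; after resolving down by step to G#4, the interval above the bass becomes a third.
Suspension figures are named by those two intervals: 4–3.

4–3 suspension.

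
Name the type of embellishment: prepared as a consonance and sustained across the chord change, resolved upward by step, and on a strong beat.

Approach: by preparation — the pitch is first a chord tone, then held (tied or repeated) while the harmony changes under it. Departure: up by step. Metric position: strong.
A prepared dissonance that resolves upward by step — a retardation. (The same figure resolving downward would be a suspension.)

Retardation.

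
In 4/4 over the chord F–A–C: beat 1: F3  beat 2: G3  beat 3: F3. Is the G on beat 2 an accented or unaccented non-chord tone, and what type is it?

The harmony at that moment is F major triad (F, A, C); G3 is not a chord tone.
It is approached by step up from F3 and left by step down to F3.
Step away and step back to the same note — a neighbor tone (upper neighbor).
It falls on a weak beat, so it is unaccented.

Unaccented neighbor tone.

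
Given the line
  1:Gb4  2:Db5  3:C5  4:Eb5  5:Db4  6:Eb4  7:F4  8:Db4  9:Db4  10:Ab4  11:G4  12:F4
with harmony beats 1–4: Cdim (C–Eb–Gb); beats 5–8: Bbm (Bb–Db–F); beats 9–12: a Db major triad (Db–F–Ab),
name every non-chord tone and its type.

The harmony at that moment is C diminished triad (C, Eb, Gb); Db5 is not a chord tone.
It is approached by leap up from Gb4 and left by step down to C5.
Leap in, step out — an appoggiatura.
The harmony at that moment is Bb minor triad (Bb, Db, F); Eb4 is not a chord tone.
It is approached by step up from Db4 and left by step up to F4.
Step in, step out in the same direction — a passing tone.
The harmony at that moment is Db major triad (Db, F, Ab); G4 is not a chord tone.
It is approached by step down from Ab4 and left by step down to F4.
Step in, step out in the same direction — a passing tone.

Db5 (beat 2) — appoggiatura; Eb4 (beat 6) — passing tone; G4 (beat 11) — passing tone.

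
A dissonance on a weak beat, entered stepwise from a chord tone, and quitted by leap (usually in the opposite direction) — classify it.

Approach: by step. Departure: by leap. Metric position: weak.
Step in, leap out, from a weak position — an escape tone (échappée). (It is the mirror image of the appoggiatura, which leaps in and steps out on a strong beat.)

Escape tone.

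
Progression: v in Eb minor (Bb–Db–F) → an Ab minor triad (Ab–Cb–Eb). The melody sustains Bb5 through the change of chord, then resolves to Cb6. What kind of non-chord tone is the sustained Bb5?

Bb5 is a retardation.

The harmony at that moment is Ab minor triad (Ab, Cb, Eb); Bb5 is not a chord tone.
It is held over (the same pitch as the preceding Bb5) and left by step up to Cb6.
Held over from the previous chord and resolving up by step — a retardation.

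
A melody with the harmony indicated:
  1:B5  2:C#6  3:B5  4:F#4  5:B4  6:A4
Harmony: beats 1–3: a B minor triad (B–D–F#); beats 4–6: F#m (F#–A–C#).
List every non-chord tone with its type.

C#6 (beat 2) — neighbor tone; B4 (beat 5) — appoggiatura.

The harmony at that moment is B minor triad (B, D, F#); C#6 is not a chord tone.
It is approached by step up from B5 and left by step down to B5.
Step away and step back to the same note — a neighbor tone (upper neighbor).
The harmony at that moment is F# minor triad (F#, A, C#); B4 is not a chord tone.
It is approached by leap up from F#4 and left by step down to A4.
Leap in, step out — an appoggiatura.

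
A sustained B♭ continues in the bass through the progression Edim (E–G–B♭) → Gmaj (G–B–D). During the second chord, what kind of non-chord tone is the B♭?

Pedal tone (pedal point).

The harmony at that moment is G major triad (G, B, D); B♭ is not a chord tone.
It is held over (the same pitch as the preceding B♭) and then sustained as the same pitch into the next harmony.
Sustained through a change of harmony — a pedal tone.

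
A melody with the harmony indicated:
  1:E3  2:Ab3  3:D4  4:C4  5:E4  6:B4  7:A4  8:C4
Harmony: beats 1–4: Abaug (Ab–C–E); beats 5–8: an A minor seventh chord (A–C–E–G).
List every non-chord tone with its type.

D4 (beat 3) — appoggiatura; B4 (beat 6) — appoggiatura.

The harmony at that moment is Ab augmented triad (Ab, C, E); D4 is not a chord tone.
It is approached by leap up from Ab3 and left by step down to C4.
Leap in, step out — an appoggiatura.
The harmony at that moment is A minor seventh chord (A, C, E, G); B4 is not a chord tone.
It is approached by leap up from E4 and left by step down to A4.
Leap in, step out — an appoggiatura.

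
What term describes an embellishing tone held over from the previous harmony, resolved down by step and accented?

Suspension.

Approach: by preparation — the pitch is first a chord tone, then held (tied or repeated) while the harmony changes under it. Departure: down by step. Metric position: strong.
A prepared dissonance that resolves downward by step — a suspension. (The same figure resolving upward would be a retardation.)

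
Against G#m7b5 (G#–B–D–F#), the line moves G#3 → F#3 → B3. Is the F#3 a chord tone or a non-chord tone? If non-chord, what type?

Chord tone (the seventh of G# half-diminished seventh chord).

G# half-diminished seventh chord contains G#, B, D, F#; F# is the seventh, so it is a chord tone.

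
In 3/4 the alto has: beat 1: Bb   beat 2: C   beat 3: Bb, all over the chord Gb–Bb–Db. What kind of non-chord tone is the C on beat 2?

The harmony at that moment is Gb major triad (Gb, Bb, Db); C is not a chord tone.
It is approached by step up from Bb and left by step down to Bb.
Step away and step back to the same note — a neighbor tone (upper neighbor).

Upper neighbor tone.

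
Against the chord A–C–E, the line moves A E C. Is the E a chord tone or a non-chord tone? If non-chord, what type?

Chord tone (the fifth of A minor triad).

A minor triad contains A, C, E; E is the fifth, so it is a chord tone.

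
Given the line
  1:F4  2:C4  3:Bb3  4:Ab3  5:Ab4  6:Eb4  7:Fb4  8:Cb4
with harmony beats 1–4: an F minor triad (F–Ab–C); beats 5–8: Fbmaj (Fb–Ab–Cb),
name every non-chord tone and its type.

The harmony at that moment is F minor triad (F, Ab, C); Bb3 is not a chord tone.
It is approached by step down from C4 and left by step down to Ab3.
Step in, step out in the same direction — a passing tone.
The harmony at that moment is Fb major triad (Fb, Ab, Cb); Eb4 is not a chord tone.
It is approached by leap down from Ab4 and left by step up to Fb4.
Leap in, step out — an appoggiatura.

Bb3 (beat 3) — passing tone; Eb4 (beat 6) — appoggiatura.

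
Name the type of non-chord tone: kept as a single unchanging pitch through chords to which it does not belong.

Approach: none. Departure: none — a single pitch is sustained while the chords change around it, passing through harmonies that do not contain it.
No melodic motion at all; the dissonance is created entirely by the moving harmonies against the stationary note — a pedal tone (pedal point).

Pedal tone.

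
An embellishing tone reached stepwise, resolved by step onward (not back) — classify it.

Approach: by step. Departure: by step, continuing in the same direction.
Stepwise on both sides with no change of direction means the note fills in the space between two different chord tones — a passing tone. (Had it turned back to its starting note it would be a neighbor tone instead.)

Passing tone.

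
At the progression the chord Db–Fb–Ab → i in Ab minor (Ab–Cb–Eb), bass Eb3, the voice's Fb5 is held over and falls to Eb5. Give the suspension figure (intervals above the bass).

At the second chord the bass is Eb3. The suspended Fb5 lies a ninth above the bass; after resolving down by step to Eb5, the interval above the bass becomes an octave.
Suspension figures are named by those two intervals: 9–8.

9–8 suspension.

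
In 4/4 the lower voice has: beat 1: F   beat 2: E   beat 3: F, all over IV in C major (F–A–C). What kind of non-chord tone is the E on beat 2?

The harmony at that moment is F major triad (F, A, C); E is not a chord tone.
It is approached by step down from F and left by step up to F.
Step away and step back to the same note — a neighbor tone (lower neighbor).

Lower neighbor tone.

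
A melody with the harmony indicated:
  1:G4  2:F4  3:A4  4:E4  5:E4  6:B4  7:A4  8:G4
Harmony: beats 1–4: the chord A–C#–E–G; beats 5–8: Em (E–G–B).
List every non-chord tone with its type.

F4 (beat 2) — escape tone; A4 (beat 7) — passing tone.

The harmony at that moment is A dominant seventh chord (A, C#, E, G); F4 is not a chord tone.
It is approached by step down from G4 and left by leap up to A4.
Step in, leap out — an escape tone.
The harmony at that moment is E minor triad (E, G, B); A4 is not a chord tone.
It is approached by step down from B4 and left by step down to G4.
Step in, step out in the same direction — a passing tone.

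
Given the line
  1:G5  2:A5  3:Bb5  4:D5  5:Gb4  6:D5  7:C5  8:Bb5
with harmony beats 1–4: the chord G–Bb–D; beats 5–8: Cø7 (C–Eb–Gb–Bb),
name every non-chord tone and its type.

The harmony at that moment is G minor triad (G, Bb, D); A5 is not a chord tone.
It is approached by step up from G5 and left by step up to Bb5.
Step in, step out in the same direction — a passing tone.
The harmony at that moment is C half-diminished seventh chord (C, Eb, Gb, Bb); D5 is not a chord tone.
It is approached by leap up from Gb4 and left by step down to C5.
Leap in, step out — an appoggiatura.

A5 (beat 2) — passing tone; D5 (beat 6) — appoggiatura.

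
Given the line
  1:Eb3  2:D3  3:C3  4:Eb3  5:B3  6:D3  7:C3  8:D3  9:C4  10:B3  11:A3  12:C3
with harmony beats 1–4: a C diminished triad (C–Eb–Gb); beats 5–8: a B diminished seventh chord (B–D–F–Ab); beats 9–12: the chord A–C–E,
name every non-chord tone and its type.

D3 (beat 2) — passing tone; C3 (beat 7) — neighbor tone; B3 (beat 10) — passing tone.

The harmony at that moment is C diminished triad (C, Eb, Gb); D3 is not a chord tone.
It is approached by step down from Eb3 and left by step down to C3.
Step in, step out in the same direction — a passing tone.
The harmony at that moment is B diminished seventh chord (B, D, F, Ab); C3 is not a chord tone.
It is approached by step down from D3 and left by step up to D3.
Step away and step back to the same note — a neighbor tone (lower neighbor).
The harmony at that moment is A minor triad (A, C, E); B3 is not a chord tone.
It is approached by step down from C4 and left by step down to A3.
Step in, step out in the same direction — a passing tone.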